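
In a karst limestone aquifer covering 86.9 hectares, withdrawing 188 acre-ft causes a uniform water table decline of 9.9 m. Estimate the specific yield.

A = 86.9 hectares = 8.69 × 10^5 m²
ΔV = 188 acre-ft = 2.319 × 10^5 m³
Sy = ΔV / (A × Δh) = 2.319 × 10^5 m³ / (8.69 × 10^5 m² × 9.9 m) = 0.02695

Sy ≈ 0.027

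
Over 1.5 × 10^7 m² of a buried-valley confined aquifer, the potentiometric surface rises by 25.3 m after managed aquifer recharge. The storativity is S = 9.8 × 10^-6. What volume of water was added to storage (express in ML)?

ΔV = S × A × Δh = 9.8 × 10^-6 × 1.5 × 10^7 m² × 25.3 m = 3719 m³
ΔV = 3719 m³ = 3.719 ML

ΔV ≈ 3.72 ML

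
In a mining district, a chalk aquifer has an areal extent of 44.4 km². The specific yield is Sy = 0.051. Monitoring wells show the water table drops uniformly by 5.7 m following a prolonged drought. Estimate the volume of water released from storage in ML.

ΔV ≈ 12900 ML

A = 44.4 km² = 4.44 × 10^7 m²
ΔV = Sy × A × Δh = 0.051 × 4.44 × 10^7 m² × 5.7 m = 1.291 × 10^7 m³
ΔV = 1.291 × 10^7 m³ = 12910 ML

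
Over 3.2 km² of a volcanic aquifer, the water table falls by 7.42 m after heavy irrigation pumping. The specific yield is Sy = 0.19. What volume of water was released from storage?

A = 3.2 km² = 3.2 × 10^6 m²
ΔV = Sy × A × Δh = 0.19 × 3.2 × 10^6 m² × 7.42 m = 4.511 × 10^6 m³

ΔV ≈ 4.51 × 10^6 m³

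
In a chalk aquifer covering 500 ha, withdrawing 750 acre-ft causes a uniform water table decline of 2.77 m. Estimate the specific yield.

Sy ≈ 0.067

A = 500 ha = 5 × 10^6 m²
ΔV = 750 acre-ft = 9.251 × 10^5 m³
Sy = ΔV / (A × Δh) = 9.251 × 10^5 m³ / (5 × 10^6 m² × 2.77 m) = 0.0668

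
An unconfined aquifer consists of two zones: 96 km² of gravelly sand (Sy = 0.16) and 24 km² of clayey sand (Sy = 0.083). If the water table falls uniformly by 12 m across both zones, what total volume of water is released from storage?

ΔV ≈ 2.08 × 10^8 m³

A₁ = 96 km² = 9.6 × 10^7 m²; A₂ = 24 km² = 2.4 × 10^7 m²
ΔV₁ = 0.16 × 9.6 × 10^7 × 12 = 1.843 × 10^8 m³
ΔV₂ = 0.083 × 2.4 × 10^7 × 12 = 2.39 × 10^7 m³
ΔV = ΔV₁ + ΔV₂ = 2.082 × 10^8 m³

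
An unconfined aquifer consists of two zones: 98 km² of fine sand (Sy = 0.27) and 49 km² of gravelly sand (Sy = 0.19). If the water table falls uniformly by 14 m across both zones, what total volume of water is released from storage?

ΔV ≈ 5.01 × 10^8 m³

A₁ = 98 km² = 9.8 × 10^7 m²; A₂ = 49 km² = 4.9 × 10^7 m²
ΔV₁ = 0.27 × 9.8 × 10^7 × 14 = 3.704 × 10^8 m³
ΔV₂ = 0.19 × 4.9 × 10^7 × 14 = 1.303 × 10^8 m³
ΔV = ΔV₁ + ΔV₂ = 5.008 × 10^8 m³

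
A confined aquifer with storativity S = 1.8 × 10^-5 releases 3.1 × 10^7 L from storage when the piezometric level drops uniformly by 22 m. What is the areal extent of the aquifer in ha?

A ≈ 7830 ha

ΔV = 3.1 × 10^7 L = 31000 m³
A = ΔV / (S × Δh) = 31000 / (1.8 × 10^-5 × 22) = 7.828 × 10^7 m²
A = 7.828 × 10^7 m² = 7828 ha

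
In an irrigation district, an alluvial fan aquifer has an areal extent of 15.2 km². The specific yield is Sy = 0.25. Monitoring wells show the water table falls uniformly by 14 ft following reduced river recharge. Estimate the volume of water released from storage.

A = 15.2 km² = 1.52 × 10^7 m²
Δh = 14 ft = 4.267 m
ΔV = Sy × A × Δh = 0.25 × 1.52 × 10^7 m² × 4.267 m = 1.622 × 10^7 m³

ΔV ≈ 1.62 × 10^7 m³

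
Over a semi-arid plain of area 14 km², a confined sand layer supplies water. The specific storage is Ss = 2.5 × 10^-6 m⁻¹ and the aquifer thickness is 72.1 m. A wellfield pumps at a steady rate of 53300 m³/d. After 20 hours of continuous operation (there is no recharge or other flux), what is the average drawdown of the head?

S = Ss × b = 2.5 × 10^-6 m⁻¹ × 72.1 m = 1.802 × 10^-4
A = 14 km² = 1.4 × 10^7 m²
t = 20 hours = 0.8333 d
ΔV = Q × t = 53300 m³/d × 0.8333 d = 44420 m³
Δh = ΔV / (S × A) = 44420 / (1.802 × 10^-4 × 1.4 × 10^7) = 17.6 m

Δh ≈ 17.6 m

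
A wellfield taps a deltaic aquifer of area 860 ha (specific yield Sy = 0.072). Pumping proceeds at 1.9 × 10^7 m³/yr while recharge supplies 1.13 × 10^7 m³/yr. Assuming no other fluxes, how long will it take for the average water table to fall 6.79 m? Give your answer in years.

t ≈ 0.546 years

A = 860 ha = 8.6 × 10^6 m²
ΔV = Sy × A × Δh = 0.072 × 8.6 × 10^6 × 6.79 = 4.204 × 10^6 m³
Net withdrawal = 1.9 × 10^7 − 1.13 × 10^7 = 7.7 × 10^6 m³/yr = 21100 m³/d
t = ΔV / Q = 4.204 × 10^6 m³ / 21100 m³/d = 199.3 d
t = 199.3 d ≈ 0.546 years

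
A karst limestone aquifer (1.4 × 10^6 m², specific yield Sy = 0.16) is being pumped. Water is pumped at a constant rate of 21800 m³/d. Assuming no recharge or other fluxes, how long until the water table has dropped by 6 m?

t ≈ 61.7 days

ΔV = Sy × A × Δh = 0.16 × 1.4 × 10^6 × 6 = 1.344 × 10^6 m³
t = ΔV / Q = 1.344 × 10^6 m³ / 21800 m³/d = 61.65 d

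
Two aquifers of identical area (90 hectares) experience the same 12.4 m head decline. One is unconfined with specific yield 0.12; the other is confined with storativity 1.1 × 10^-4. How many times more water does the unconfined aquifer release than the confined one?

A = 90 hectares = 9 × 10^5 m²
Unconfined: ΔV_u = Sy × A × Δh = 0.12 × 9 × 10^5 × 12.4 = 1.339 × 10^6 m³
Confined: ΔV_c = S × A × Δh = 1.1 × 10^-4 × 9 × 10^5 × 12.4 = 1228 m³
Ratio = ΔV_u / ΔV_c = Sy / S = 0.12 / 1.1 × 10^-4 = 1091

ΔV_u / ΔV_c ≈ 1090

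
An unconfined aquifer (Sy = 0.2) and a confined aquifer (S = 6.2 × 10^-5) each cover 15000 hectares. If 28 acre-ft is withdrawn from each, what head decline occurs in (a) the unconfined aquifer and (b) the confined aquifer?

Δh_u ≈ 0.00115 m; Δh_c ≈ 3.71 m

A = 15000 hectares = 1.5 × 10^8 m²
ΔV = 28 acre-ft = 34540 m³
Unconfined: Δh_u = ΔV/(Sy·A) = 34540/(0.2 × 1.5 × 10^8) = 0.001151 m
Confined: Δh_c = ΔV/(S·A) = 34540/(6.2 × 10^-5 × 1.5 × 10^8) = 3.714 m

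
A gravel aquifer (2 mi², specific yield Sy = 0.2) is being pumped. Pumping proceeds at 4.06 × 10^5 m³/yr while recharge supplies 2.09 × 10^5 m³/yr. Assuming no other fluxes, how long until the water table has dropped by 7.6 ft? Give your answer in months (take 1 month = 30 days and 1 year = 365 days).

t ≈ 148 months

A = 2 mi² = 5.18 × 10^6 m²
Δh = 7.6 ft = 2.316 m
ΔV = Sy × A × Δh = 0.2 × 5.18 × 10^6 × 2.316 = 2.4 × 10^6 m³
Net withdrawal = 4.06 × 10^5 − 2.09 × 10^5 = 1.97 × 10^5 m³/yr = 539.7 m³/d
t = ΔV / Q = 2.4 × 10^6 m³ / 539.7 m³/d = 4446 d
t = 4446 d ≈ 148.2 months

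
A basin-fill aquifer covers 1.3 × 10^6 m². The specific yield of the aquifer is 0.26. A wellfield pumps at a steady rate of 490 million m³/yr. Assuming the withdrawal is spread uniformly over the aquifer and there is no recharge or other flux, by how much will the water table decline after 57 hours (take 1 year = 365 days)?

Q = 490 million m³/yr = 1.342 × 10^6 m³/d
t = 57 hours = 2.375 d
ΔV = Q × t = 1.342 × 10^6 m³/d × 2.375 d = 3.188 × 10^6 m³
Δh = ΔV / (Sy × A) = 3.188 × 10^6 / (0.26 × 1.3 × 10^6) = 9.433 m

Δh ≈ 9.43 m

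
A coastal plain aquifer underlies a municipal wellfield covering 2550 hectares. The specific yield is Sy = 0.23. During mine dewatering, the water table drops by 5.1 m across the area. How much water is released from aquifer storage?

ΔV ≈ 2.99 × 10^7 m³

A = 2550 hectares = 2.55 × 10^7 m²
ΔV = Sy × A × Δh = 0.23 × 2.55 × 10^7 m² × 5.1 m = 2.991 × 10^7 m³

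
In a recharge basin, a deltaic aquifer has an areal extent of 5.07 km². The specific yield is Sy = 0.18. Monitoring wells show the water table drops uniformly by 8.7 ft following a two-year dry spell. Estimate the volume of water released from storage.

ΔV ≈ 2.42 × 10^6 m³

A = 5.07 km² = 5.07 × 10^6 m²
Δh = 8.7 ft = 2.652 m
ΔV = Sy × A × Δh = 0.18 × 5.07 × 10^6 m² × 2.652 m = 2.42 × 10^6 m³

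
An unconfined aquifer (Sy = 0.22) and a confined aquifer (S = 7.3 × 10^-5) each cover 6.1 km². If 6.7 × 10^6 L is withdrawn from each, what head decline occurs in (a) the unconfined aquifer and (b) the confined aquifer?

Δh_u ≈ 0.00499 m; Δh_c ≈ 15 m

A = 6.1 km² = 6.1 × 10^6 m²
ΔV = 6.7 × 10^6 L = 6700 m³
Unconfined: Δh_u = ΔV/(Sy·A) = 6700/(0.22 × 6.1 × 10^6) = 0.004993 m
Confined: Δh_c = ΔV/(S·A) = 6700/(7.3 × 10^-5 × 6.1 × 10^6) = 15.05 m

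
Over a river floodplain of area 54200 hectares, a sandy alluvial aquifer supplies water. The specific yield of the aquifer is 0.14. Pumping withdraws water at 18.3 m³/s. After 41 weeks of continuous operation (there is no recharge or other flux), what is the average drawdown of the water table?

Δh ≈ 5.98 m

A = 54200 hectares = 5.42 × 10^8 m²
Q = 18.3 m³/s = 1.581 × 10^6 m³/d
t = 41 weeks = 287 d
ΔV = Q × t = 1.581 × 10^6 m³/d × 287 d = 4.538 × 10^8 m³
Δh = ΔV / (Sy × A) = 4.538 × 10^8 / (0.14 × 5.42 × 10^8) = 5.98 m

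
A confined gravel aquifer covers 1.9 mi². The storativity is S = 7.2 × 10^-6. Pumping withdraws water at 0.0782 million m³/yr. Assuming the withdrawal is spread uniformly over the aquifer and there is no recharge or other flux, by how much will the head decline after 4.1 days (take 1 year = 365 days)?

A = 1.9 mi² = 4.921 × 10^6 m²
Q = 0.0782 million m³/yr = 214.2 m³/d
ΔV = Q × t = 214.2 m³/d × 4.1 d = 878.4 m³
Δh = ΔV / (S × A) = 878.4 / (7.2 × 10^-6 × 4.921 × 10^6) = 24.79 m

Δh ≈ 24.8 m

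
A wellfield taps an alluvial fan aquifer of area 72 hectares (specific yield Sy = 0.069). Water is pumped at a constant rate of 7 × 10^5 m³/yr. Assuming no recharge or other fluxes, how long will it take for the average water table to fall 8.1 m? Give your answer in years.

A = 72 hectares = 7.2 × 10^5 m²
ΔV = Sy × A × Δh = 0.069 × 7.2 × 10^5 × 8.1 = 4.024 × 10^5 m³
Q = 7 × 10^5 m³/yr = 1918 m³/d
t = ΔV / Q = 4.024 × 10^5 m³ / 1918 m³/d = 209.8 d
t = 209.8 d ≈ 0.5749 years

t ≈ 0.575 years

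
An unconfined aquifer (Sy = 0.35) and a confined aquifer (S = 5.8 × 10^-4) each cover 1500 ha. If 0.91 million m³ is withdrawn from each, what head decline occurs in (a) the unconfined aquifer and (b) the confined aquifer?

A = 1500 ha = 1.5 × 10^7 m²
ΔV = 0.91 million m³ = 9.1 × 10^5 m³
Unconfined: Δh_u = ΔV/(Sy·A) = 9.1 × 10^5/(0.35 × 1.5 × 10^7) = 0.1733 m
Confined: Δh_c = ΔV/(S·A) = 9.1 × 10^5/(5.8 × 10^-4 × 1.5 × 10^7) = 104.6 m

Δh_u ≈ 0.173 m; Δh_c ≈ 105 m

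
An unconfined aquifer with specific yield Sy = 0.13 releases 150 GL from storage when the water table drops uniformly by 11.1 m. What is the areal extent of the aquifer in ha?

ΔV = 150 GL = 1.5 × 10^8 m³
A = ΔV / (Sy × Δh) = 1.5 × 10^8 / (0.13 × 11.1) = 1.04 × 10^8 m²
A = 1.04 × 10^8 m² = 10400 ha

A ≈ 10400 ha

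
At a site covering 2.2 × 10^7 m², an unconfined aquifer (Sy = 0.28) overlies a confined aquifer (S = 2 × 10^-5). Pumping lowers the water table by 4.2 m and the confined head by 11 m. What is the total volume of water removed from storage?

ΔV ≈ 2.59 × 10^7 m³

Unconfined: ΔV_u = Sy × A × Δh_u = 0.28 × 2.2 × 10^7 × 4.2 = 2.587 × 10^7 m³
Confined: ΔV_c = S × A × Δh_c = 2 × 10^-5 × 2.2 × 10^7 × 11 = 4840 m³
Total ΔV = 2.587 × 10^7 + 4840 = 2.588 × 10^7 m³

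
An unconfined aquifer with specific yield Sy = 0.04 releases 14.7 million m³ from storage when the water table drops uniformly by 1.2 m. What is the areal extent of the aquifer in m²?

ΔV = 14.7 million m³ = 1.47 × 10^7 m³
A = ΔV / (Sy × Δh) = 1.47 × 10^7 / (0.04 × 1.2) = 3.062 × 10^8 m²

A ≈ 3.06 × 10^8 m²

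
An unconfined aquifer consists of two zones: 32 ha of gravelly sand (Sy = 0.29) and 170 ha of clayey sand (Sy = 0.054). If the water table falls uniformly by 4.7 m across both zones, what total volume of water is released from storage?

ΔV ≈ 8.68 × 10^5 m³

A₁ = 32 ha = 3.2 × 10^5 m²; A₂ = 170 ha = 1.7 × 10^6 m²
ΔV₁ = 0.29 × 3.2 × 10^5 × 4.7 = 4.362 × 10^5 m³
ΔV₂ = 0.054 × 1.7 × 10^6 × 4.7 = 4.315 × 10^5 m³
ΔV = ΔV₁ + ΔV₂ = 8.676 × 10^5 m³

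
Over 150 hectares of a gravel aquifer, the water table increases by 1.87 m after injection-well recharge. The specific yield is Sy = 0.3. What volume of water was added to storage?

ΔV ≈ 8.41 × 10^5 m³

A = 150 hectares = 1.5 × 10^6 m²
ΔV = Sy × A × Δh = 0.3 × 1.5 × 10^6 m² × 1.87 m = 8.415 × 10^5 m³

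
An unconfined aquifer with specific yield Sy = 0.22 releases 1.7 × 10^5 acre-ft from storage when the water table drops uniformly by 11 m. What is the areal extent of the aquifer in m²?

A ≈ 8.66 × 10^7 m²

ΔV = 1.7 × 10^5 acre-ft = 2.097 × 10^8 m³
A = ΔV / (Sy × Δh) = 2.097 × 10^8 / (0.22 × 11) = 8.665 × 10^7 m²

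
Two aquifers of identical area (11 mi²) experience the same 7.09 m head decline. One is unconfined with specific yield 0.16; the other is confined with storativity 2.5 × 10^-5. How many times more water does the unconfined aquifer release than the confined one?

ΔV_u / ΔV_c ≈ 6400

A = 11 mi² = 2.849 × 10^7 m²
Unconfined: ΔV_u = Sy × A × Δh = 0.16 × 2.849 × 10^7 × 7.09 = 3.232 × 10^7 m³
Confined: ΔV_c = S × A × Δh = 2.5 × 10^-5 × 2.849 × 10^7 × 7.09 = 5050 m³
Ratio = ΔV_u / ΔV_c = Sy / S = 0.16 / 2.5 × 10^-5 = 6400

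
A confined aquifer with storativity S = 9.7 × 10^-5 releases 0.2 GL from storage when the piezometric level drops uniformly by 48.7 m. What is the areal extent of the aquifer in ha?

A ≈ 4230 ha

ΔV = 0.2 GL = 2 × 10^5 m³
A = ΔV / (S × Δh) = 2 × 10^5 / (9.7 × 10^-5 × 48.7) = 4.234 × 10^7 m²
A = 4.234 × 10^7 m² = 4234 ha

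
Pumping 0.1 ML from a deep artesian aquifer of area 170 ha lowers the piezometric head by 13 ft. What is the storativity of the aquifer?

S ≈ 1.5 × 10^-5

A = 170 ha = 1.7 × 10^6 m²
Δh = 13 ft = 3.962 m
ΔV = 0.1 ML = 100 m³
S = ΔV / (A × Δh) = 100 m³ / (1.7 × 10^6 m² × 3.962 m) = 1.485 × 10^-5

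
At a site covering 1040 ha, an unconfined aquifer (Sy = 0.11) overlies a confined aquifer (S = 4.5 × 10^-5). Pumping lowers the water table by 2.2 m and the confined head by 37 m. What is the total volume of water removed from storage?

A = 1040 ha = 1.04 × 10^7 m²
Unconfined: ΔV_u = Sy × A × Δh_u = 0.11 × 1.04 × 10^7 × 2.2 = 2.517 × 10^6 m³
Confined: ΔV_c = S × A × Δh_c = 4.5 × 10^-5 × 1.04 × 10^7 × 37 = 17320 m³
Total ΔV = 2.517 × 10^6 + 17320 = 2.534 × 10^6 m³

ΔV ≈ 2.53 × 10^6 m³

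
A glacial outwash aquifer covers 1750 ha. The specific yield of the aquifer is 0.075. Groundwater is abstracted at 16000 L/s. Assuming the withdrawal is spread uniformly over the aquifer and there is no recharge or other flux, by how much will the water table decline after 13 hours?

Δh ≈ 0.571 m

A = 1750 ha = 1.75 × 10^7 m²
Q = 16000 L/s = 1.382 × 10^6 m³/d
t = 13 hours = 0.5417 d
ΔV = Q × t = 1.382 × 10^6 m³/d × 0.5417 d = 7.488 × 10^5 m³
Δh = ΔV / (Sy × A) = 7.488 × 10^5 / (0.075 × 1.75 × 10^7) = 0.5705 m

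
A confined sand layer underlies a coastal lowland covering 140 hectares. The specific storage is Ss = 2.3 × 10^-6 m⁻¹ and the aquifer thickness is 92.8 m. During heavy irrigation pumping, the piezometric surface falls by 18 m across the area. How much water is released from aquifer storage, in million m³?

S = Ss × b = 2.3 × 10^-6 m⁻¹ × 92.8 m = 2.134 × 10^-4
A = 140 hectares = 1.4 × 10^6 m²
ΔV = S × A × Δh = 2.134 × 10^-4 × 1.4 × 10^6 m² × 18 m = 5379 m³
ΔV = 5379 m³ = 0.005379 million m³

ΔV ≈ 0.00538 million m³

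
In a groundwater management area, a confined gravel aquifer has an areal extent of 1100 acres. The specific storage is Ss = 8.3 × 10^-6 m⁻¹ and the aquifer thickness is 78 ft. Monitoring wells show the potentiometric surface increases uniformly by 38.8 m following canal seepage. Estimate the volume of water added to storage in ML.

ΔV ≈ 34.1 ML

b = 78 ft = 23.77 m
S = Ss × b = 8.3 × 10^-6 m⁻¹ × 23.77 m = 1.973 × 10^-4
A = 1100 acres = 4.452 × 10^6 m²
ΔV = S × A × Δh = 1.973 × 10^-4 × 4.452 × 10^6 m² × 38.8 m = 34080 m³
ΔV = 34080 m³ = 34.08 ML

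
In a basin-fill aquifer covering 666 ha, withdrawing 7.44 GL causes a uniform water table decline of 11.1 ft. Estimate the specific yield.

A = 666 ha = 6.66 × 10^6 m²
Δh = 11.1 ft = 3.383 m
ΔV = 7.44 GL = 7.44 × 10^6 m³
Sy = ΔV / (A × Δh) = 7.44 × 10^6 m³ / (6.66 × 10^6 m² × 3.383 m) = 0.3302

Sy ≈ 0.33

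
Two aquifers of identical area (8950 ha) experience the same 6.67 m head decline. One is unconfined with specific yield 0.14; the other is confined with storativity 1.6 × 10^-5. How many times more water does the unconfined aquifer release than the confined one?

ΔV_u / ΔV_c ≈ 8750

A = 8950 ha = 8.95 × 10^7 m²
Unconfined: ΔV_u = Sy × A × Δh = 0.14 × 8.95 × 10^7 × 6.67 = 8.358 × 10^7 m³
Confined: ΔV_c = S × A × Δh = 1.6 × 10^-5 × 8.95 × 10^7 × 6.67 = 9551 m³
Ratio = ΔV_u / ΔV_c = Sy / S = 0.14 / 1.6 × 10^-5 = 8750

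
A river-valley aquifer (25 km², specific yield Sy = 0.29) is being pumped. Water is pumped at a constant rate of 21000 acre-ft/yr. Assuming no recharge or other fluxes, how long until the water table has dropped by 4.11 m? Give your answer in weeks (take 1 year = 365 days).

A = 25 km² = 2.5 × 10^7 m²
ΔV = Sy × A × Δh = 0.29 × 2.5 × 10^7 × 4.11 = 2.98 × 10^7 m³
Q = 21000 acre-ft/yr = 70970 m³/d
t = ΔV / Q = 2.98 × 10^7 m³ / 70970 m³/d = 419.9 d
t = 419.9 d ≈ 59.98 weeks

t ≈ 60 weeks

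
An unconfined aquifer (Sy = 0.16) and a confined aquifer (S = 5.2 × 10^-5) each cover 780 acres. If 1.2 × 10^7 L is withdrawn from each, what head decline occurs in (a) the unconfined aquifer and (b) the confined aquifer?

A = 780 acres = 3.157 × 10^6 m²
ΔV = 1.2 × 10^7 L = 12000 m³
Unconfined: Δh_u = ΔV/(Sy·A) = 12000/(0.16 × 3.157 × 10^6) = 0.02376 m
Confined: Δh_c = ΔV/(S·A) = 12000/(5.2 × 10^-5 × 3.157 × 10^6) = 73.11 m

Δh_u ≈ 0.0238 m; Δh_c ≈ 73.1 m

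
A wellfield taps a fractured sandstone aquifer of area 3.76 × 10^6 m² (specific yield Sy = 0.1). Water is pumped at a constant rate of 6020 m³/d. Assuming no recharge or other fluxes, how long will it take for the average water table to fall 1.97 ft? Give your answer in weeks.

t ≈ 5.36 weeks

Δh = 1.97 ft = 0.6005 m
ΔV = Sy × A × Δh = 0.1 × 3.76 × 10^6 × 0.6005 = 2.258 × 10^5 m³
t = ΔV / Q = 2.258 × 10^5 m³ / 6020 m³/d = 37.5 d
t = 37.5 d ≈ 5.358 weeks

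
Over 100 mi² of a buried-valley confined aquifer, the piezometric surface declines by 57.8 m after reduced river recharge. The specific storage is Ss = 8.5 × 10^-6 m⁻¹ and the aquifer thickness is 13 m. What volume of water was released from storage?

S = Ss × b = 8.5 × 10^-6 m⁻¹ × 13 m = 1.105 × 10^-4
A = 100 mi² = 2.59 × 10^8 m²
ΔV = S × A × Δh = 1.105 × 10^-4 × 2.59 × 10^8 m² × 57.8 m = 1.654 × 10^6 m³

ΔV ≈ 1.65 × 10^6 m³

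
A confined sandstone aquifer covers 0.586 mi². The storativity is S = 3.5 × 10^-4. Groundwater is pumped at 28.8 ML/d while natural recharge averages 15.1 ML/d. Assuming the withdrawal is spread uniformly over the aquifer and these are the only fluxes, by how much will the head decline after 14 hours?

A = 0.586 mi² = 1.518 × 10^6 m²
Net abstraction = 28.8 − 15.1 = 13.7 ML/d
Q_net = 13.7 ML/d = 13700 m³/d
t = 14 hours = 0.5833 d
ΔV = Q × t = 13700 m³/d × 0.5833 d = 7992 m³
Δh = ΔV / (S × A) = 7992 / (3.5 × 10^-4 × 1.518 × 10^6) = 15.04 m

Δh ≈ 15 m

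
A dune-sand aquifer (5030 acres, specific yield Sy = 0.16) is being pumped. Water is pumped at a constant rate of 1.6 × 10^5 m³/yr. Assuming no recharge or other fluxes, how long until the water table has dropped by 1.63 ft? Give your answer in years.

A = 5030 acres = 2.036 × 10^7 m²
Δh = 1.63 ft = 0.4968 m
ΔV = Sy × A × Δh = 0.16 × 2.036 × 10^7 × 0.4968 = 1.618 × 10^6 m³
Q = 1.6 × 10^5 m³/yr = 438.4 m³/d
t = ΔV / Q = 1.618 × 10^6 m³ / 438.4 m³/d = 3691 d
t = 3691 d ≈ 10.11 years

t ≈ 10.1 years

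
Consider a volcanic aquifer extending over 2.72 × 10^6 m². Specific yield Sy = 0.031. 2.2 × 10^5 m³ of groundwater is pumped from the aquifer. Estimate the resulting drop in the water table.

Δh = ΔV / (Sy × A) = 2.2 × 10^5 m³ / (0.031 × 2.72 × 10^6 m²) = 2.609 m

Δh ≈ 2.61 m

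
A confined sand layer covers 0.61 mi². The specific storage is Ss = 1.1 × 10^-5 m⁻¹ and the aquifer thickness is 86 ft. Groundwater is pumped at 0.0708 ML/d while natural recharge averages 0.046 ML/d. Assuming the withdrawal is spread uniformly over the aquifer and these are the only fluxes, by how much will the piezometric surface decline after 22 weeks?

b = 86 ft = 26.21 m
S = Ss × b = 1.1 × 10^-5 m⁻¹ × 26.21 m = 2.883 × 10^-4
A = 0.61 mi² = 1.58 × 10^6 m²
Net abstraction = 0.0708 − 0.046 = 0.0248 ML/d
Q_net = 0.0248 ML/d = 24.8 m³/d
t = 22 weeks = 154 d
ΔV = Q × t = 24.8 m³/d × 154 d = 3819 m³
Δh = ΔV / (S × A) = 3819 / (2.883 × 10^-4 × 1.58 × 10^6) = 8.384 m

Δh ≈ 8.38 m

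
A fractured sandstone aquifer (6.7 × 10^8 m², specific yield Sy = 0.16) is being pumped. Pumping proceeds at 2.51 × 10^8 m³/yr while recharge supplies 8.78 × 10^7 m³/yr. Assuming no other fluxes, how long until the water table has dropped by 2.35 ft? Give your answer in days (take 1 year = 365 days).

Δh = 2.35 ft = 0.7163 m
ΔV = Sy × A × Δh = 0.16 × 6.7 × 10^8 × 0.7163 = 7.679 × 10^7 m³
Net withdrawal = 2.51 × 10^8 − 8.78 × 10^7 = 1.632 × 10^8 m³/yr = 4.471 × 10^5 m³/d
t = ΔV / Q = 7.679 × 10^7 m³ / 4.471 × 10^5 m³/d = 171.7 d

t ≈ 172 days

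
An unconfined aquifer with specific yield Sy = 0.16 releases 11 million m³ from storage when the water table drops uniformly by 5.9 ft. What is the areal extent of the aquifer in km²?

A ≈ 38.2 km²

Δh = 5.9 ft = 1.798 m
ΔV = 11 million m³ = 1.1 × 10^7 m³
A = ΔV / (Sy × Δh) = 1.1 × 10^7 / (0.16 × 1.798) = 3.823 × 10^7 m²
A = 3.823 × 10^7 m² = 38.23 km²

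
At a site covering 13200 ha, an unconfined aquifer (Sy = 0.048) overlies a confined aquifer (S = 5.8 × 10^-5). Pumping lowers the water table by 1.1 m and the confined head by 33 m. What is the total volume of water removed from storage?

A = 13200 ha = 1.32 × 10^8 m²
Unconfined: ΔV_u = Sy × A × Δh_u = 0.048 × 1.32 × 10^8 × 1.1 = 6.97 × 10^6 m³
Confined: ΔV_c = S × A × Δh_c = 5.8 × 10^-5 × 1.32 × 10^8 × 33 = 2.526 × 10^5 m³
Total ΔV = 6.97 × 10^6 + 2.526 × 10^5 = 7.222 × 10^6 m³

ΔV ≈ 7.22 × 10^6 m³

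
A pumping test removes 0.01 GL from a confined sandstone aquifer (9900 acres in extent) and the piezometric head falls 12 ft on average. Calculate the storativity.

A = 9900 acres = 4.006 × 10^7 m²
Δh = 12 ft = 3.658 m
ΔV = 0.01 GL = 10000 m³
S = ΔV / (A × Δh) = 10000 m³ / (4.006 × 10^7 m² × 3.658 m) = 6.824 × 10^-5

S ≈ 6.8 × 10^-5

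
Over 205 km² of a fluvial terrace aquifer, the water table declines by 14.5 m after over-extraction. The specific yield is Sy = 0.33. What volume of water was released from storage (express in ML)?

ΔV ≈ 9.81 × 10^5 ML

A = 205 km² = 2.05 × 10^8 m²
ΔV = Sy × A × Δh = 0.33 × 2.05 × 10^8 m² × 14.5 m = 9.809 × 10^8 m³
ΔV = 9.809 × 10^8 m³ = 9.809 × 10^5 ML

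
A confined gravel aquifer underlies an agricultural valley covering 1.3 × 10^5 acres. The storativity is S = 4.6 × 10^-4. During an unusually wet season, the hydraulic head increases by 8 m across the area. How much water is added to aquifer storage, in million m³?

A = 1.3 × 10^5 acres = 5.261 × 10^8 m²
ΔV = S × A × Δh = 4.6 × 10^-4 × 5.261 × 10^8 m² × 8 m = 1.936 × 10^6 m³
ΔV = 1.936 × 10^6 m³ = 1.936 million m³

ΔV ≈ 1.94 million m³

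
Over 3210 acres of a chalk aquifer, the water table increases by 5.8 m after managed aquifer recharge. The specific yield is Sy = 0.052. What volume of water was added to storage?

ΔV ≈ 3.92 × 10^6 m³

A = 3210 acres = 1.299 × 10^7 m²
ΔV = Sy × A × Δh = 0.052 × 1.299 × 10^7 m² × 5.8 m = 3.918 × 10^6 m³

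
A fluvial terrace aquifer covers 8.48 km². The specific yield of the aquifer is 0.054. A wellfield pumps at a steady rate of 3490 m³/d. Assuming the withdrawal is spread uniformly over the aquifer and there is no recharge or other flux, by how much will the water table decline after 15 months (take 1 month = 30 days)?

Δh ≈ 3.43 m

A = 8.48 km² = 8.48 × 10^6 m²
t = 15 months = 450 d
ΔV = Q × t = 3490 m³/d × 450 d = 1.571 × 10^6 m³
Δh = ΔV / (Sy × A) = 1.571 × 10^6 / (0.054 × 8.48 × 10^6) = 3.43 m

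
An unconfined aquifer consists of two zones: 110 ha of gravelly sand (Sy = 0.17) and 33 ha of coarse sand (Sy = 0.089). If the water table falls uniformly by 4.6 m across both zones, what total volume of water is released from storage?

ΔV ≈ 9.95 × 10^5 m³

A₁ = 110 ha = 1.1 × 10^6 m²; A₂ = 33 ha = 3.3 × 10^5 m²
ΔV₁ = 0.17 × 1.1 × 10^6 × 4.6 = 8.602 × 10^5 m³
ΔV₂ = 0.089 × 3.3 × 10^5 × 4.6 = 1.351 × 10^5 m³
ΔV = ΔV₁ + ΔV₂ = 9.953 × 10^5 m³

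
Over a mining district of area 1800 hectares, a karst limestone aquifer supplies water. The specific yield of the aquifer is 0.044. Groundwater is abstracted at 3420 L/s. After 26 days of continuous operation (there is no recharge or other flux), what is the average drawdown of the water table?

Δh ≈ 9.7 m

A = 1800 hectares = 1.8 × 10^7 m²
Q = 3420 L/s = 2.955 × 10^5 m³/d
ΔV = Q × t = 2.955 × 10^5 m³/d × 26 d = 7.683 × 10^6 m³
Δh = ΔV / (Sy × A) = 7.683 × 10^6 / (0.044 × 1.8 × 10^7) = 9.7 m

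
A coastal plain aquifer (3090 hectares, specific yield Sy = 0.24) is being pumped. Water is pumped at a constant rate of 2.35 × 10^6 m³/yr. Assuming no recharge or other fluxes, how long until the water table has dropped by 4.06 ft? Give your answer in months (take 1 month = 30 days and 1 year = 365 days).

t ≈ 47.5 months

A = 3090 hectares = 3.09 × 10^7 m²
Δh = 4.06 ft = 1.237 m
ΔV = Sy × A × Δh = 0.24 × 3.09 × 10^7 × 1.237 = 9.177 × 10^6 m³
Q = 2.35 × 10^6 m³/yr = 6438 m³/d
t = ΔV / Q = 9.177 × 10^6 m³ / 6438 m³/d = 1425 d
t = 1425 d ≈ 47.51 months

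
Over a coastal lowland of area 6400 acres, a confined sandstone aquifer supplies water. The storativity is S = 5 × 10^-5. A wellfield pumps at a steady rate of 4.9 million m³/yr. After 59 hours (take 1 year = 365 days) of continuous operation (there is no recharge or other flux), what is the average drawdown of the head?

A = 6400 acres = 2.59 × 10^7 m²
Q = 4.9 million m³/yr = 13420 m³/d
t = 59 hours = 2.458 d
ΔV = Q × t = 13420 m³/d × 2.458 d = 33000 m³
Δh = ΔV / (S × A) = 33000 / (5 × 10^-5 × 2.59 × 10^7) = 25.48 m

Δh ≈ 25.5 m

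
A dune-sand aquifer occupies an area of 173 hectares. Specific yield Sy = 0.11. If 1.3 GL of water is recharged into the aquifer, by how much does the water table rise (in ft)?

Δh ≈ 22.4 ft

A = 173 hectares = 1.73 × 10^6 m²
ΔV = 1.3 GL = 1.3 × 10^6 m³
Δh = ΔV / (Sy × A) = 1.3 × 10^6 m³ / (0.11 × 1.73 × 10^6 m²) = 6.831 m
Δh = 6.831 m = 22.41 ft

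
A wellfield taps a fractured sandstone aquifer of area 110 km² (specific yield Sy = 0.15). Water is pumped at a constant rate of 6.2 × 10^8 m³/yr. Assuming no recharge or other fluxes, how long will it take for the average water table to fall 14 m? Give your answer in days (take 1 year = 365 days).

A = 110 km² = 1.1 × 10^8 m²
ΔV = Sy × A × Δh = 0.15 × 1.1 × 10^8 × 14 = 2.31 × 10^8 m³
Q = 6.2 × 10^8 m³/yr = 1.699 × 10^6 m³/d
t = ΔV / Q = 2.31 × 10^8 m³ / 1.699 × 10^6 m³/d = 136 d

t ≈ 136 days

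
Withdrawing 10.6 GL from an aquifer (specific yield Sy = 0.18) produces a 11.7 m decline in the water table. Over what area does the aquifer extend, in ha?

ΔV = 10.6 GL = 1.06 × 10^7 m³
A = ΔV / (Sy × Δh) = 1.06 × 10^7 / (0.18 × 11.7) = 5.033 × 10^6 m²
A = 5.033 × 10^6 m² = 503.3 ha

A ≈ 503 ha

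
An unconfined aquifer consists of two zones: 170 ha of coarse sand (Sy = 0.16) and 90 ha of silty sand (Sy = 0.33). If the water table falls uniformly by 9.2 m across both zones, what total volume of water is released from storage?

A₁ = 170 ha = 1.7 × 10^6 m²; A₂ = 90 ha = 9 × 10^5 m²
ΔV₁ = 0.16 × 1.7 × 10^6 × 9.2 = 2.502 × 10^6 m³
ΔV₂ = 0.33 × 9 × 10^5 × 9.2 = 2.732 × 10^6 m³
ΔV = ΔV₁ + ΔV₂ = 5.235 × 10^6 m³

ΔV ≈ 5.23 × 10^6 m³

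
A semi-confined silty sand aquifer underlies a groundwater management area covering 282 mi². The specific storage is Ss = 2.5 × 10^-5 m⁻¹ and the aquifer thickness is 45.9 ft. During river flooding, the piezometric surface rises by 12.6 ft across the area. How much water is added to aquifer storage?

ΔV ≈ 9.81 × 10^5 m³

b = 45.9 ft = 13.99 m
S = Ss × b = 2.5 × 10^-5 m⁻¹ × 13.99 m = 3.498 × 10^-4
A = 282 mi² = 7.304 × 10^8 m²
Δh = 12.6 ft = 3.84 m
ΔV = S × A × Δh = 3.498 × 10^-4 × 7.304 × 10^8 m² × 3.84 m = 9.811 × 10^5 m³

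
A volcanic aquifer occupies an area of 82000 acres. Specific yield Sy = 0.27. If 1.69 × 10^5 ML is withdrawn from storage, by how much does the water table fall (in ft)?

Δh ≈ 6.19 ft

A = 82000 acres = 3.318 × 10^8 m²
ΔV = 1.69 × 10^5 ML = 1.69 × 10^8 m³
Δh = ΔV / (Sy × A) = 1.69 × 10^8 m³ / (0.27 × 3.318 × 10^8 m²) = 1.886 m
Δh = 1.886 m = 6.188 ft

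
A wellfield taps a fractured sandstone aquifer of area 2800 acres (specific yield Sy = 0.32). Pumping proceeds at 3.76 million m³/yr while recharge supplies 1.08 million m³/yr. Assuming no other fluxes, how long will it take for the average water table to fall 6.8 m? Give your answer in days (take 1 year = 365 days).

A = 2800 acres = 1.133 × 10^7 m²
ΔV = Sy × A × Δh = 0.32 × 1.133 × 10^7 × 6.8 = 2.466 × 10^7 m³
Net withdrawal = 3.76 − 1.08 = 2.68 million m³/yr = 7342 m³/d
t = ΔV / Q = 2.466 × 10^7 m³ / 7342 m³/d = 3358 d

t ≈ 3360 days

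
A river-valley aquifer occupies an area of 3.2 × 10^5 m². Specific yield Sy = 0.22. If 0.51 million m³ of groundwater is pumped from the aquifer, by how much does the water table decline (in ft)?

Δh ≈ 23.8 ft

ΔV = 0.51 million m³ = 5.1 × 10^5 m³
Δh = ΔV / (Sy × A) = 5.1 × 10^5 m³ / (0.22 × 3.2 × 10^5 m²) = 7.244 m
Δh = 7.244 m = 23.77 ft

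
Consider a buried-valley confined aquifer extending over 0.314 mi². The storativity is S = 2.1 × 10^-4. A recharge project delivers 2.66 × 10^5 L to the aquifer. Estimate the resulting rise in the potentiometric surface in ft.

A = 0.314 mi² = 8.133 × 10^5 m²
ΔV = 2.66 × 10^5 L = 266 m³
Δh = ΔV / (S × A) = 266 m³ / (2.1 × 10^-4 × 8.133 × 10^5 m²) = 1.558 m
Δh = 1.558 m = 5.11 ft

Δh ≈ 5.11 ft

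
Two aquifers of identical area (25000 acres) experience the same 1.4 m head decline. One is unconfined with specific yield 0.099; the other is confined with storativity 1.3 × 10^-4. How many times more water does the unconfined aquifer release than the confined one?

A = 25000 acres = 1.012 × 10^8 m²
Unconfined: ΔV_u = Sy × A × Δh = 0.099 × 1.012 × 10^8 × 1.4 = 1.402 × 10^7 m³
Confined: ΔV_c = S × A × Δh = 1.3 × 10^-4 × 1.012 × 10^8 × 1.4 = 18410 m³
Ratio = ΔV_u / ΔV_c = Sy / S = 0.099 / 1.3 × 10^-4 = 761.5

ΔV_u / ΔV_c ≈ 762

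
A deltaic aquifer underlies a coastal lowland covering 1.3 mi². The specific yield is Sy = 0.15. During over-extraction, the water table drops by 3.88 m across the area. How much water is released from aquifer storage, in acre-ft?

ΔV ≈ 1590 acre-ft

A = 1.3 mi² = 3.367 × 10^6 m²
ΔV = Sy × A × Δh = 0.15 × 3.367 × 10^6 m² × 3.88 m = 1.96 × 10^6 m³
ΔV = 1.96 × 10^6 m³ = 1589 acre-ft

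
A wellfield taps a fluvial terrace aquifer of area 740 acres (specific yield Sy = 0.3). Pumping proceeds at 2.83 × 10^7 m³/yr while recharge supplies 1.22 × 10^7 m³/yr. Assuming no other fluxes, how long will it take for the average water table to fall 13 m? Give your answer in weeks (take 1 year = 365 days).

t ≈ 37.8 weeks

A = 740 acres = 2.995 × 10^6 m²
ΔV = Sy × A × Δh = 0.3 × 2.995 × 10^6 × 13 = 1.168 × 10^7 m³
Net withdrawal = 2.83 × 10^7 − 1.22 × 10^7 = 1.61 × 10^7 m³/yr = 44110 m³/d
t = ΔV / Q = 1.168 × 10^7 m³ / 44110 m³/d = 264.8 d
t = 264.8 d ≈ 37.83 weeks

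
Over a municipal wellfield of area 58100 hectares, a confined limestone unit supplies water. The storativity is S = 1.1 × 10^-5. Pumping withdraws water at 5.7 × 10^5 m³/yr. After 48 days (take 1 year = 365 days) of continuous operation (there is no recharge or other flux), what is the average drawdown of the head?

A = 58100 hectares = 5.81 × 10^8 m²
Q = 5.7 × 10^5 m³/yr = 1562 m³/d
ΔV = Q × t = 1562 m³/d × 48 d = 74960 m³
Δh = ΔV / (S × A) = 74960 / (1.1 × 10^-5 × 5.81 × 10^8) = 11.73 m

Δh ≈ 11.7 m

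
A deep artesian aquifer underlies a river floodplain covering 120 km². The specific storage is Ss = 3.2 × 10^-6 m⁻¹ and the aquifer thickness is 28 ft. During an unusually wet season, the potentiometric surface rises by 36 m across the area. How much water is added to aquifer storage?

b = 28 ft = 8.534 m
S = Ss × b = 3.2 × 10^-6 m⁻¹ × 8.534 m = 2.731 × 10^-5
A = 120 km² = 1.2 × 10^8 m²
ΔV = S × A × Δh = 2.731 × 10^-5 × 1.2 × 10^8 m² × 36 m = 1.18 × 10^5 m³

ΔV ≈ 1.18 × 10^5 m³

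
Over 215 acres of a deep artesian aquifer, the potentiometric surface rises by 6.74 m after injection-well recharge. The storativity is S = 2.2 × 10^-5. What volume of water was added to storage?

A = 215 acres = 8.701 × 10^5 m²
ΔV = S × A × Δh = 2.2 × 10^-5 × 8.701 × 10^5 m² × 6.74 m = 129 m³

ΔV ≈ 129 m³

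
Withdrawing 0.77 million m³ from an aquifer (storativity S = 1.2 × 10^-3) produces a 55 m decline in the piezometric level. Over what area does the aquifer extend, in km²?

ΔV = 0.77 million m³ = 7.7 × 10^5 m³
A = ΔV / (S × Δh) = 7.7 × 10^5 / (0.0012 × 55) = 1.167 × 10^7 m²
A = 1.167 × 10^7 m² = 11.67 km²

A ≈ 11.7 km²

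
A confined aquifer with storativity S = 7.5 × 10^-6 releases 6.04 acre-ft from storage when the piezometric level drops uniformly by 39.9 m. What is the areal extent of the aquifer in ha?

ΔV = 6.04 acre-ft = 7450 m³
A = ΔV / (S × Δh) = 7450 / (7.5 × 10^-6 × 39.9) = 2.49 × 10^7 m²
A = 2.49 × 10^7 m² = 2490 ha

A ≈ 2490 ha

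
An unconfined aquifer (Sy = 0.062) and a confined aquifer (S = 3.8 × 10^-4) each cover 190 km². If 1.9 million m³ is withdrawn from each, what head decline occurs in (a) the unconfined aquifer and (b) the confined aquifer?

A = 190 km² = 1.9 × 10^8 m²
ΔV = 1.9 million m³ = 1.9 × 10^6 m³
Unconfined: Δh_u = ΔV/(Sy·A) = 1.9 × 10^6/(0.062 × 1.9 × 10^8) = 0.1613 m
Confined: Δh_c = ΔV/(S·A) = 1.9 × 10^6/(3.8 × 10^-4 × 1.9 × 10^8) = 26.32 m

Δh_u ≈ 0.161 m; Δh_c ≈ 26.3 m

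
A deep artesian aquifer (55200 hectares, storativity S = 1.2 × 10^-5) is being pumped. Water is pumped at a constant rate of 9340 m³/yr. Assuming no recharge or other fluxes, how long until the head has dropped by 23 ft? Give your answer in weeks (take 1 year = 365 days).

A = 55200 hectares = 5.52 × 10^8 m²
Δh = 23 ft = 7.01 m
ΔV = S × A × Δh = 1.2 × 10^-5 × 5.52 × 10^8 × 7.01 = 46440 m³
Q = 9340 m³/yr = 25.59 m³/d
t = ΔV / Q = 46440 m³ / 25.59 m³/d = 1815 d
t = 1815 d ≈ 259.2 weeks

t ≈ 259 weeks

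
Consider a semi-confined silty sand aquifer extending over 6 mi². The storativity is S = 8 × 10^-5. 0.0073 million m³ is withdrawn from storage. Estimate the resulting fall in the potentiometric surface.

Δh ≈ 5.87 m

A = 6 mi² = 1.554 × 10^7 m²
ΔV = 0.0073 million m³ = 7300 m³
Δh = ΔV / (S × A) = 7300 m³ / (8 × 10^-5 × 1.554 × 10^7 m²) = 5.872 m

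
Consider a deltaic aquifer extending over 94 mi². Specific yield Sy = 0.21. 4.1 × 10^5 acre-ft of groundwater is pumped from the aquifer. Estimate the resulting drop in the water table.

Δh ≈ 9.89 m

A = 94 mi² = 2.435 × 10^8 m²
ΔV = 4.1 × 10^5 acre-ft = 5.057 × 10^8 m³
Δh = ΔV / (Sy × A) = 5.057 × 10^8 m³ / (0.21 × 2.435 × 10^8 m²) = 9.892 m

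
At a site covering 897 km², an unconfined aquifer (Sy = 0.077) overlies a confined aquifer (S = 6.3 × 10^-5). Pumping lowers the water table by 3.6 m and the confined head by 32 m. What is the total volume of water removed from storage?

ΔV ≈ 2.5 × 10^8 m³

A = 897 km² = 8.97 × 10^8 m²
Unconfined: ΔV_u = Sy × A × Δh_u = 0.077 × 8.97 × 10^8 × 3.6 = 2.486 × 10^8 m³
Confined: ΔV_c = S × A × Δh_c = 6.3 × 10^-5 × 8.97 × 10^8 × 32 = 1.808 × 10^6 m³
Total ΔV = 2.486 × 10^8 + 1.808 × 10^6 = 2.505 × 10^8 m³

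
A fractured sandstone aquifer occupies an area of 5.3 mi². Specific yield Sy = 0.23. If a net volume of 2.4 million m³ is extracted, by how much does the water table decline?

Δh ≈ 0.76 m

A = 5.3 mi² = 1.373 × 10^7 m²
ΔV = 2.4 million m³ = 2.4 × 10^6 m³
Δh = ΔV / (Sy × A) = 2.4 × 10^6 m³ / (0.23 × 1.373 × 10^7 m²) = 0.7602 m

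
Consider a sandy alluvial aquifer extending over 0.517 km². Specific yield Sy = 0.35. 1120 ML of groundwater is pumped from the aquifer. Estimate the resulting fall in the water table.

A = 0.517 km² = 5.17 × 10^5 m²
ΔV = 1120 ML = 1.12 × 10^6 m³
Δh = ΔV / (Sy × A) = 1.12 × 10^6 m³ / (0.35 × 5.17 × 10^5 m²) = 6.19 m

Δh ≈ 6.19 m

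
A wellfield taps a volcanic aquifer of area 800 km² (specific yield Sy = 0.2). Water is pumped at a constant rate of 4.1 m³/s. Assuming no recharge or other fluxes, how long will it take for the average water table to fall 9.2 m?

t ≈ 4160 days

A = 800 km² = 8 × 10^8 m²
ΔV = Sy × A × Δh = 0.2 × 8 × 10^8 × 9.2 = 1.472 × 10^9 m³
Q = 4.1 m³/s = 3.542 × 10^5 m³/d
t = ΔV / Q = 1.472 × 10^9 m³ / 3.542 × 10^5 m³/d = 4155 d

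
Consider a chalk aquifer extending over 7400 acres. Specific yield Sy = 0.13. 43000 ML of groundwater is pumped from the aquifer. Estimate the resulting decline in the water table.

A = 7400 acres = 2.995 × 10^7 m²
ΔV = 43000 ML = 4.3 × 10^7 m³
Δh = ΔV / (Sy × A) = 4.3 × 10^7 m³ / (0.13 × 2.995 × 10^7 m²) = 11.05 m

Δh ≈ 11 m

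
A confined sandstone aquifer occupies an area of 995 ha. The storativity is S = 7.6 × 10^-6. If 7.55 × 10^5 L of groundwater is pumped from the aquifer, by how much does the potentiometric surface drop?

Δh ≈ 9.98 m

A = 995 ha = 9.95 × 10^6 m²
ΔV = 7.55 × 10^5 L = 755 m³
Δh = ΔV / (S × A) = 755 m³ / (7.6 × 10^-6 × 9.95 × 10^6 m²) = 9.984 m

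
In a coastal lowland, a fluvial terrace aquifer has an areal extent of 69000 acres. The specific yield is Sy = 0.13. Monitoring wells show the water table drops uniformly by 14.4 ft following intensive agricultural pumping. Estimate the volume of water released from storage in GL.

ΔV ≈ 159 GL

A = 69000 acres = 2.792 × 10^8 m²
Δh = 14.4 ft = 4.389 m
ΔV = Sy × A × Δh = 0.13 × 2.792 × 10^8 m² × 4.389 m = 1.593 × 10^8 m³
ΔV = 1.593 × 10^8 m³ = 159.3 GL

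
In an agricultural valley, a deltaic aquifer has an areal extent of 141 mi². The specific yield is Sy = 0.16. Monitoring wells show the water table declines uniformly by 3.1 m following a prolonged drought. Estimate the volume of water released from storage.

ΔV ≈ 1.81 × 10^8 m³

A = 141 mi² = 3.652 × 10^8 m²
ΔV = Sy × A × Δh = 0.16 × 3.652 × 10^8 m² × 3.1 m = 1.811 × 10^8 m³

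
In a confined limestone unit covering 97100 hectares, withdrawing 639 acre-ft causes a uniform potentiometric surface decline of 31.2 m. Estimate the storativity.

A = 97100 hectares = 9.71 × 10^8 m²
ΔV = 639 acre-ft = 7.882 × 10^5 m³
S = ΔV / (A × Δh) = 7.882 × 10^5 m³ / (9.71 × 10^8 m² × 31.2 m) = 2.602 × 10^-5

S ≈ 2.6 × 10^-5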